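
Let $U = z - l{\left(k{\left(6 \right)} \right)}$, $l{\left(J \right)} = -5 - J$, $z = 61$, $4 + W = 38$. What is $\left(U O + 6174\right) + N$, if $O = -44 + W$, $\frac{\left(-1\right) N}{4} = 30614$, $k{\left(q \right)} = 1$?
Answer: $-116952$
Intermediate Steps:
$W = 34$ ($W = -4 + 38 = 34$)
$N = -122456$ ($N = \left(-4\right) 30614 = -122456$)
$U = 67$ ($U = 61 - \left(-5 - 1\right) = 61 - -6 = 61 + 6 = 67$)
$O = -10$ ($O = -44 + 34 = -10$)
$\left(U O + 6174\right) + N = \left(67 \left(-10\right) + 6174\right) - 122456 = \left(-670 + 6174\right) - 122456 = 5504 - 122456 = -116952$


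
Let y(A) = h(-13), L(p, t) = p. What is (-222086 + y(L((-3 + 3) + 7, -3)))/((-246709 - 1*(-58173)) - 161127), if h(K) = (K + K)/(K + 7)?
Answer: 666245/1048989 ≈ 0.63513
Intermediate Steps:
h(K) = 2*K/(7 + K) (h(K) = (2*K)/(7 + K) = 2*K/(7 + K))
y(A) = 13/3 (y(A) = 2*(-13)/(7 - 13) = 2*(-13)/(-6) = 2*(-13)*(-⅙) = 13/3)
(-222086 + y(L((-3 + 3) + 7, -3)))/((-246709 - 1*(-58173)) - 161127) = (-222086 + 13/3)/((-246709 - 1*(-58173)) - 161127) = -666245/(3*((-246709 + 58173) - 161127)) = -666245/(3*(-188536 - 161127)) = -666245/3/(-349663) = -666245/3*(-1/349663) = 666245/1048989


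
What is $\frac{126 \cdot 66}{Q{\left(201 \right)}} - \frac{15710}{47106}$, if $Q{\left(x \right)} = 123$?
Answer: $\frac{64966861}{965673} \approx 67.276$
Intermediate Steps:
$\frac{126 \cdot 66}{Q{\left(201 \right)}} - \frac{15710}{47106} = \frac{126 \cdot 66}{123} - \frac{15710}{47106} = 8316 \cdot \frac{1}{123} - \frac{7855}{23553} = \frac{2772}{41} - \frac{7855}{23553} = \frac{64966861}{965673}$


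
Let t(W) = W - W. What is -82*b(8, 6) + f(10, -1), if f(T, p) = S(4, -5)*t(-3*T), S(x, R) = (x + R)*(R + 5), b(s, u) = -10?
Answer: 820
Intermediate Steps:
t(W) = 0
S(x, R) = (5 + R)*(R + x) (S(x, R) = (R + x)*(5 + R) = (5 + R)*(R + x))
f(T, p) = 0 (f(T, p) = ((-5)² + 5*(-5) + 5*4 - 5*4)*0 = (25 - 25 + 20 - 20)*0 = 0*0 = 0)
-82*b(8, 6) + f(10, -1) = -82*(-10) + 0 = 820 + 0 = 820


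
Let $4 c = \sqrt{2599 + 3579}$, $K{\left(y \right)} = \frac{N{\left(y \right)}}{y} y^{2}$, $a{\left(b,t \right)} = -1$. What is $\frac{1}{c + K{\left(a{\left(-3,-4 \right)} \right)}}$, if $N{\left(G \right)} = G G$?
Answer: $\frac{8}{3081} + \frac{2 \sqrt{6178}}{3081} \approx 0.053619$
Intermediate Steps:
$N{\left(G \right)} = G^{2}$
$K{\left(y \right)} = y^{3}$ ($K{\left(y \right)} = \frac{y^{2}}{y} y^{2} = y y^{2} = y^{3}$)
$c = \frac{\sqrt{6178}}{4}$ ($c = \frac{\sqrt{2599 + 3579}}{4} = \frac{\sqrt{6178}}{4} \approx 19.65$)
$\frac{1}{c + K{\left(a{\left(-3,-4 \right)} \right)}} = \frac{1}{\frac{\sqrt{6178}}{4} + \left(-1\right)^{3}} = \frac{1}{\frac{\sqrt{6178}}{4} - 1} = \frac{1}{-1 + \frac{\sqrt{6178}}{4}}$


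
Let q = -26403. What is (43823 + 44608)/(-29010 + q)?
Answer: -29477/18471 ≈ -1.5959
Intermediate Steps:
(43823 + 44608)/(-29010 + q) = (43823 + 44608)/(-29010 - 26403) = 88431/(-55413) = 88431*(-1/55413) = -29477/18471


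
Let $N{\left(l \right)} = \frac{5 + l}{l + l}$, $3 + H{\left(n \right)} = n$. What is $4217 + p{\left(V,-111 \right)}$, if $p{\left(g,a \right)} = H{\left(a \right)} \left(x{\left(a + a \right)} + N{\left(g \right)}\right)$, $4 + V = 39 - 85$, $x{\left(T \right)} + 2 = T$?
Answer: $\frac{297017}{10} \approx 29702.0$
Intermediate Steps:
$x{\left(T \right)} = -2 + T$
$V = -50$ ($V = -4 + \left(39 - 85\right) = -4 - 46 = -50$)
$H{\left(n \right)} = -3 + n$
$N{\left(l \right)} = \frac{5 + l}{2 l}$
$p{\left(g,a \right)} = \left(-3 + a\right) \left(-2 + 2 a + \frac{5 + g}{2 g}\right)$ ($p{\left(g,a \right)} = \left(-3 + a\right) \left(\left(-2 + \left(a + a\right)\right) + \frac{5 + g}{2 g}\right) = \left(-3 + a\right) \left(\left(-2 + 2 a\right) + \frac{5 + g}{2 g}\right) = \left(-3 + a\right) \left(-2 + 2 a + \frac{5 + g}{2 g}\right)$)
$4217 + p{\left(V,-111 \right)} = 4217 + \frac{\left(-3 - 111\right) \left(5 - 50 + 4 \left(-50\right) \left(-1 - 111\right)\right)}{2 \left(-50\right)} = 4217 + \frac{1}{2} \left(- \frac{1}{50}\right) \left(-114\right) \left(5 - 50 + 4 \left(-50\right) \left(-112\right)\right) = 4217 + \frac{1}{2} \left(- \frac{1}{50}\right) \left(-114\right) \left(5 - 50 + 22400\right) = 4217 + \frac{1}{2} \left(- \frac{1}{50}\right) \left(-114\right) 22355 = 4217 + \frac{254847}{10} = \frac{297017}{10}$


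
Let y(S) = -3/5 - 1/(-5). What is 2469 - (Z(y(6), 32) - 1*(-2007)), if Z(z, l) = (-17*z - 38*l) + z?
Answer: 8358/5 ≈ 1671.6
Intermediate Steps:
y(S) = -⅖ (y(S) = -3*⅕ - 1*(-⅕) = -⅗ + ⅕ = -⅖)
Z(z, l) = -38*l - 16*z (Z(z, l) = (-38*l - 17*z) + z = -38*l - 16*z)
2469 - (Z(y(6), 32) - 1*(-2007)) = 2469 - ((-38*32 - 16*(-⅖)) - 1*(-2007)) = 2469 - ((-1216 + 32/5) + 2007) = 2469 - (-6048/5 + 2007) = 2469 - 1*3987/5 = 2469 - 3987/5 = 8358/5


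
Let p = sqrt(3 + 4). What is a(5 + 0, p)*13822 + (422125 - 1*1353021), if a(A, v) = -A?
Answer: -1000006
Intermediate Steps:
p = sqrt(7) ≈ 2.6458
a(5 + 0, p)*13822 + (422125 - 1*1353021) = -(5 + 0)*13822 + (422125 - 1*1353021) = -1*5*13822 + (422125 - 1353021) = -5*13822 - 930896 = -69110 - 930896 = -1000006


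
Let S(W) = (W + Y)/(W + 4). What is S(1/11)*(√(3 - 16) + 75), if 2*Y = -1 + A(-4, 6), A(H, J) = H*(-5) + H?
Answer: 835/6 + 167*I*√13/90 ≈ 139.17 + 6.6903*I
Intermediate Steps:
A(H, J) = -4*H (A(H, J) = -5*H + H = -4*H)
Y = 15/2 (Y = (-1 - 4*(-4))/2 = (-1 + 16)/2 = (½)*15 = 15/2 ≈ 7.5000)
S(W) = (15/2 + W)/(4 + W) (S(W) = (W + 15/2)/(W + 4) = (15/2 + W)/(4 + W))
S(1/11)*(√(3 - 16) + 75) = ((15/2 + 1/11)/(4 + 1/11))*(√(3 - 16) + 75) = ((15/2 + 1/11)/(4 + 1/11))*(√(-13) + 75) = ((167/22)/(45/11))*(I*√13 + 75) = ((11/45)*(167/22))*(75 + I*√13) = 167*(75 + I*√13)/90 = 835/6 + 167*I*√13/90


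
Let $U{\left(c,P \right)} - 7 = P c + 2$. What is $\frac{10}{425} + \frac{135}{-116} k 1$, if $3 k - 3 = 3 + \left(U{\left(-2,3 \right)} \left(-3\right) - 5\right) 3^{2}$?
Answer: $\frac{114808}{2465} \approx 46.575$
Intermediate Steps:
$U{\left(c,P \right)} = 9 + P c$ ($U{\left(c,P \right)} = 7 + \left(P c + 2\right) = 7 + \left(2 + P c\right) = 9 + P c$)
$k = -40$ ($k = 1 + \frac{3 + \left(\left(9 + 3 \left(-2\right)\right) \left(-3\right) - 5\right) 3^{2}}{3} = 1 + \frac{3 + \left(\left(9 - 6\right) \left(-3\right) - 5\right) 9}{3} = 1 + \frac{3 + \left(3 \left(-3\right) - 5\right) 9}{3} = 1 + \frac{3 + \left(-9 - 5\right) 9}{3} = 1 + \frac{3 - 126}{3} = 1 + \frac{1}{3} \left(-123\right) = 1 - 41 = -40$)
$\frac{10}{425} + \frac{135}{-116} k 1 = \frac{10}{425} + \frac{135}{-116} \left(\left(-40\right) 1\right) = 10 \cdot \frac{1}{425} + 135 \left(- \frac{1}{116}\right) \left(-40\right) = \frac{2}{85} - - \frac{1350}{29} = \frac{2}{85} + \frac{1350}{29} = \frac{114808}{2465}$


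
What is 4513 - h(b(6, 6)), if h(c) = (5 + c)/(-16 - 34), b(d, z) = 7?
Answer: 112831/25 ≈ 4513.2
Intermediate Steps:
h(c) = -⅒ - c/50 (h(c) = (5 + c)/(-50) = (5 + c)*(-1/50) = -⅒ - c/50)
4513 - h(b(6, 6)) = 4513 - (-⅒ - 1/50*7) = 4513 - (-⅒ - 7/50) = 4513 - 1*(-6/25) = 4513 + 6/25 = 112831/25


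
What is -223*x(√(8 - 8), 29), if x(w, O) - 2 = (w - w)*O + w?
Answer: -446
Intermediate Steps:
x(w, O) = 2 + w (x(w, O) = 2 + ((w - w)*O + w) = 2 + (0*O + w) = 2 + (0 + w) = 2 + w)
-223*x(√(8 - 8), 29) = -223*(2 + √(8 - 8)) = -223*(2 + √0) = -223*(2 + 0) = -223*2 = -446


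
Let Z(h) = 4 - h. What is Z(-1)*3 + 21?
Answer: 36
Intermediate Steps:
Z(-1)*3 + 21 = (4 - 1*(-1))*3 + 21 = (4 + 1)*3 + 21 = 5*3 + 21 = 15 + 21 = 36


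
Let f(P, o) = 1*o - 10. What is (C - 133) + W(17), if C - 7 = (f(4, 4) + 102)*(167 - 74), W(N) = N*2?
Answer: 8836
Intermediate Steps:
f(P, o) = -10 + o (f(P, o) = o - 10 = -10 + o)
W(N) = 2*N
C = 8935 (C = 7 + ((-10 + 4) + 102)*(167 - 74) = 7 + (-6 + 102)*93 = 7 + 96*93 = 7 + 8928 = 8935)
(C - 133) + W(17) = (8935 - 133) + 2*17 = 8802 + 34 = 8836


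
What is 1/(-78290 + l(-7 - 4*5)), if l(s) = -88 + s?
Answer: -1/78405 ≈ -1.2754e-5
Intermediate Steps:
1/(-78290 + l(-7 - 4*5)) = 1/(-78290 + (-88 + (-7 - 4*5))) = 1/(-78290 + (-88 + (-7 - 20))) = 1/(-78290 + (-88 - 27)) = 1/(-78290 - 115) = 1/(-78405) = -1/78405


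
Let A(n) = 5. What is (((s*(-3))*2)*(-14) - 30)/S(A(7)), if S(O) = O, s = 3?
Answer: 222/5 ≈ 44.400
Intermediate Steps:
(((s*(-3))*2)*(-14) - 30)/S(A(7)) = (((3*(-3))*2)*(-14) - 30)/5 = (-9*2*(-14) - 30)*(1/5) = (-18*(-14) - 30)*(1/5) = (252 - 30)*(1/5) = 222*(1/5) = 222/5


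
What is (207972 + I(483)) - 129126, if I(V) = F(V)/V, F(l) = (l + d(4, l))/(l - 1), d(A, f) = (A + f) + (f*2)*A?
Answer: 9177913355/116403 ≈ 78846.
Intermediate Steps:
d(A, f) = A + f + 2*A*f (d(A, f) = (A + f) + (2*f)*A = (A + f) + 2*A*f = A + f + 2*A*f)
F(l) = (4 + 10*l)/(-1 + l) (F(l) = (l + (4 + l + 2*4*l))/(l - 1) = (l + (4 + l + 8*l))/(-1 + l) = (l + (4 + 9*l))/(-1 + l) = (4 + 10*l)/(-1 + l))
I(V) = 2*(2 + 5*V)/(V*(-1 + V)) (I(V) = (2*(2 + 5*V)/(-1 + V))/V = 2*(2 + 5*V)/(V*(-1 + V)))
(207972 + I(483)) - 129126 = (207972 + 2*(2 + 5*483)/(483*(-1 + 483))) - 129126 = (207972 + 2*(1/483)*(2 + 2415)/482) - 129126 = (207972 + 2*(1/483)*(1/482)*2417) - 129126 = (207972 + 2417/116403) - 129126 = 24208567133/116403 - 129126 = 9177913355/116403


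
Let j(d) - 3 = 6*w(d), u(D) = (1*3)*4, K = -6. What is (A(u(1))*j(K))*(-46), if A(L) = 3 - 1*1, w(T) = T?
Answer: 3036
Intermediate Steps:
u(D) = 12 (u(D) = 3*4 = 12)
j(d) = 3 + 6*d
A(L) = 2 (A(L) = 3 - 1 = 2)
(A(u(1))*j(K))*(-46) = (2*(3 + 6*(-6)))*(-46) = (2*(3 - 36))*(-46) = (2*(-33))*(-46) = -66*(-46) = 3036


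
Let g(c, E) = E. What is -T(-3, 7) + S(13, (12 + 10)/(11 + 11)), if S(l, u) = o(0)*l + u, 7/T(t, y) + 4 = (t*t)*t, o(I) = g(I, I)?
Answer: 38/31 ≈ 1.2258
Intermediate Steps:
o(I) = I
T(t, y) = 7/(-4 + t³) (T(t, y) = 7/(-4 + (t*t)*t) = 7/(-4 + t²*t) = 7/(-4 + t³))
S(l, u) = u (S(l, u) = 0*l + u = 0 + u = u)
-T(-3, 7) + S(13, (12 + 10)/(11 + 11)) = -7/(-4 + (-3)³) + (12 + 10)/(11 + 11) = -7/(-4 - 27) + 22/22 = -7/(-31) + 22*(1/22) = -7*(-1)/31 + 1 = -1*(-7/31) + 1 = 7/31 + 1 = 38/31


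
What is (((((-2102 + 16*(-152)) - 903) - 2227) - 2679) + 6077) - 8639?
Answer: -12905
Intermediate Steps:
(((((-2102 + 16*(-152)) - 903) - 2227) - 2679) + 6077) - 8639 = (((((-2102 - 2432) - 903) - 2227) - 2679) + 6077) - 8639 = ((((-4534 - 903) - 2227) - 2679) + 6077) - 8639 = (((-5437 - 2227) - 2679) + 6077) - 8639 = ((-7664 - 2679) + 6077) - 8639 = (-10343 + 6077) - 8639 = -4266 - 8639 = -12905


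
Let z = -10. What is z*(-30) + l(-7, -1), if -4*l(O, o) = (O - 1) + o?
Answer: 1209/4 ≈ 302.25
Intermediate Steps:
l(O, o) = ¼ - O/4 - o/4 (l(O, o) = -((O - 1) + o)/4 = -((-1 + O) + o)/4 = -(-1 + O + o)/4 = ¼ - O/4 - o/4)
z*(-30) + l(-7, -1) = -10*(-30) + (¼ - ¼*(-7) - ¼*(-1)) = 300 + (¼ + 7/4 + ¼) = 300 + 9/4 = 1209/4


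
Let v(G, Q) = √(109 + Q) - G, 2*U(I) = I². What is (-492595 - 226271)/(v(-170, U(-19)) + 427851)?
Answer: -615379488372/366403952303 + 718866*√1158/366403952303 ≈ -1.6794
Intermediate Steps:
U(I) = I²/2
(-492595 - 226271)/(v(-170, U(-19)) + 427851) = (-492595 - 226271)/((√(109 + (½)*(-19)²) - 1*(-170)) + 427851) = -718866/((√(109 + (½)*361) + 170) + 427851) = -718866/((√(109 + 361/2) + 170) + 427851) = -718866/((√(579/2) + 170) + 427851) = -718866/((√1158/2 + 170) + 427851) = -718866/((170 + √1158/2) + 427851) = -718866/(428021 + √1158/2)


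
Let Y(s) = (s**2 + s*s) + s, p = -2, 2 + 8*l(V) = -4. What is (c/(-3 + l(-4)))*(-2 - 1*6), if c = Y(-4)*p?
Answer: -1792/15 ≈ -119.47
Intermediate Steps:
l(V) = -3/4 (l(V) = -1/4 + (1/8)*(-4) = -1/4 - 1/2 = -3/4)
Y(s) = s + 2*s**2 (Y(s) = (s**2 + s**2) + s = 2*s**2 + s = s + 2*s**2)
c = -56 (c = -4*(1 + 2*(-4))*(-2) = -4*(1 - 8)*(-2) = -4*(-7)*(-2) = 28*(-2) = -56)
(c/(-3 + l(-4)))*(-2 - 1*6) = (-56/(-3 - 3/4))*(-2 - 1*6) = (-56/(-15/4))*(-2 - 6) = -4/15*(-56)*(-8) = (224/15)*(-8) = -1792/15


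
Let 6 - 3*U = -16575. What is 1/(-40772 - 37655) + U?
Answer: 433466028/78427 ≈ 5527.0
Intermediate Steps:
U = 5527 (U = 2 - ⅓*(-16575) = 2 + 5525 = 5527)
1/(-40772 - 37655) + U = 1/(-40772 - 37655) + 5527 = 1/(-78427) + 5527 = -1/78427 + 5527 = 433466028/78427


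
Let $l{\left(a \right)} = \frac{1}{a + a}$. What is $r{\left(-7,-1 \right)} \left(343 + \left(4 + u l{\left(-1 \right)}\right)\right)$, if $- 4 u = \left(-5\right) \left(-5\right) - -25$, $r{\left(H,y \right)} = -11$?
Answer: $- \frac{15543}{4} \approx -3885.8$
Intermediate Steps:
$l{\left(a \right)} = \frac{1}{2 a}$
$u = - \frac{25}{2}$ ($u = - \frac{\left(-5\right) \left(-5\right) - -25}{4} = - \frac{25 + 25}{4} = \left(- \frac{1}{4}\right) 50 = - \frac{25}{2} \approx -12.5$)
$r{\left(-7,-1 \right)} \left(343 + \left(4 + u l{\left(-1 \right)}\right)\right) = - 11 \left(343 - \left(-4 + \frac{25 \frac{1}{2 \left(-1\right)}}{2}\right)\right) = - 11 \left(343 - \left(-4 + \frac{25 \cdot \frac{1}{2} \left(-1\right)}{2}\right)\right) = - 11 \left(343 + \left(4 - - \frac{25}{4}\right)\right) = - 11 \left(343 + \left(4 + \frac{25}{4}\right)\right) = - 11 \left(343 + \frac{41}{4}\right) = \left(-11\right) \frac{1413}{4} = - \frac{15543}{4}$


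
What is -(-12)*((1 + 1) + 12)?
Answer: 168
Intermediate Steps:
-(-12)*((1 + 1) + 12) = -(-12)*(2 + 12) = -(-12)*14 = -1*(-168) = 168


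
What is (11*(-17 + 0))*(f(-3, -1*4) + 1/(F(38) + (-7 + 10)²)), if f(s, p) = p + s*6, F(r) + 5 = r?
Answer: 172601/42 ≈ 4109.5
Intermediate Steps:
F(r) = -5 + r
f(s, p) = p + 6*s
(11*(-17 + 0))*(f(-3, -1*4) + 1/(F(38) + (-7 + 10)²)) = (11*(-17 + 0))*((-1*4 + 6*(-3)) + 1/((-5 + 38) + (-7 + 10)²)) = (11*(-17))*((-4 - 18) + 1/(33 + 3²)) = -187*(-22 + 1/(33 + 9)) = -187*(-22 + 1/42) = -187*(-923/42) = 172601/42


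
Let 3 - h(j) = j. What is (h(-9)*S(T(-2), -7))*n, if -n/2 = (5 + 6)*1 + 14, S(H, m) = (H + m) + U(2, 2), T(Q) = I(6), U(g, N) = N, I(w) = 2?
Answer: 1800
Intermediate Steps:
T(Q) = 2
h(j) = 3 - j
S(H, m) = 2 + H + m (S(H, m) = (H + m) + 2 = 2 + H + m)
n = -50 (n = -2*((5 + 6)*1 + 14) = -2*(11*1 + 14) = -2*(11 + 14) = -2*25 = -50)
(h(-9)*S(T(-2), -7))*n = ((3 - 1*(-9))*(2 + 2 - 7))*(-50) = ((3 + 9)*(-3))*(-50) = (12*(-3))*(-50) = -36*(-50) = 1800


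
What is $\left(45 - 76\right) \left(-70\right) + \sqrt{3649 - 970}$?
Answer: $2170 + \sqrt{2679} \approx 2221.8$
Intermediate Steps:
$\left(45 - 76\right) \left(-70\right) + \sqrt{3649 - 970} = \left(-31\right) \left(-70\right) + \sqrt{2679} = 2170 + \sqrt{2679}$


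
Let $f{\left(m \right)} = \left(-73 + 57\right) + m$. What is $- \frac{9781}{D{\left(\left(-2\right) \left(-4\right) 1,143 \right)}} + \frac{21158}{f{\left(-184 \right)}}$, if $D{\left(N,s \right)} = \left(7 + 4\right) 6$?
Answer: $- \frac{838157}{3300} \approx -253.99$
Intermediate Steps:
$D{\left(N,s \right)} = 66$ ($D{\left(N,s \right)} = 11 \cdot 6 = 66$)
$f{\left(m \right)} = -16 + m$
$- \frac{9781}{D{\left(\left(-2\right) \left(-4\right) 1,143 \right)}} + \frac{21158}{f{\left(-184 \right)}} = - \frac{9781}{66} + \frac{21158}{-16 - 184} = \left(-9781\right) \frac{1}{66} + \frac{21158}{-200} = - \frac{9781}{66} + 21158 \left(- \frac{1}{200}\right) = - \frac{9781}{66} - \frac{10579}{100} = - \frac{838157}{3300}$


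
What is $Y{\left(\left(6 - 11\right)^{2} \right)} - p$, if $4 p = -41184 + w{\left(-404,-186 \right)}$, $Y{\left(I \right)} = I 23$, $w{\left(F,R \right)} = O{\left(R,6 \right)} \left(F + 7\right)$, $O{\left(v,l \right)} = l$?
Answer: $\frac{22933}{2} \approx 11467.0$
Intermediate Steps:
$w{\left(F,R \right)} = 42 + 6 F$ ($w{\left(F,R \right)} = 6 \left(F + 7\right) = 6 \left(7 + F\right) = 42 + 6 F$)
$Y{\left(I \right)} = 23 I$
$p = - \frac{21783}{2}$ ($p = \frac{-41184 + \left(42 + 6 \left(-404\right)\right)}{4} = \frac{-41184 + \left(42 - 2424\right)}{4} = \frac{-41184 - 2382}{4} = \frac{1}{4} \left(-43566\right) = - \frac{21783}{2} \approx -10892.0$)
$Y{\left(\left(6 - 11\right)^{2} \right)} - p = 23 \left(6 - 11\right)^{2} - - \frac{21783}{2} = 23 \left(-5\right)^{2} + \frac{21783}{2} = 23 \cdot 25 + \frac{21783}{2} = 575 + \frac{21783}{2} = \frac{22933}{2}$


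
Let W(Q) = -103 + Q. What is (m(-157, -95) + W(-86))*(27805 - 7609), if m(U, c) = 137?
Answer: -1050192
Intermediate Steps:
(m(-157, -95) + W(-86))*(27805 - 7609) = (137 + (-103 - 86))*(27805 - 7609) = (137 - 189)*20196 = -52*20196 = -1050192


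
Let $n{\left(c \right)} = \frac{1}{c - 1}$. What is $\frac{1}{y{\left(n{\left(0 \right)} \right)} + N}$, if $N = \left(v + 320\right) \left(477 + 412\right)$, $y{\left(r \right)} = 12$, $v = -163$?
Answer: $\frac{1}{139585} \approx 7.1641 \cdot 10^{-6}$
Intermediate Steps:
$n{\left(c \right)} = \frac{1}{-1 + c}$
$N = 139573$ ($N = \left(-163 + 320\right) \left(477 + 412\right) = 157 \cdot 889 = 139573$)
$\frac{1}{y{\left(n{\left(0 \right)} \right)} + N} = \frac{1}{12 + 139573} = \frac{1}{139585}$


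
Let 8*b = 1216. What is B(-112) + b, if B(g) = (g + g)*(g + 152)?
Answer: -8808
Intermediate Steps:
B(g) = 2*g*(152 + g) (B(g) = (2*g)*(152 + g) = 2*g*(152 + g))
b = 152 (b = (⅛)*1216 = 152)
B(-112) + b = 2*(-112)*(152 - 112) + 152 = 2*(-112)*40 + 152 = -8960 + 152 = -8808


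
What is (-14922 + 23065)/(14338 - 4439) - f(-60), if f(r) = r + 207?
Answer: -1447010/9899 ≈ -146.18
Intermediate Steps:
f(r) = 207 + r
(-14922 + 23065)/(14338 - 4439) - f(-60) = (-14922 + 23065)/(14338 - 4439) - (207 - 60) = 8143/9899 - 1*147 = 8143*(1/9899) - 147 = 8143/9899 - 147 = -1447010/9899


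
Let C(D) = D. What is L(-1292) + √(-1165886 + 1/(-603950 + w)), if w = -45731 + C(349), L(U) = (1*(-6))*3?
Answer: -18 + I*√13654858329015661/108222 ≈ -18.0 + 1079.8*I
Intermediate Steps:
L(U) = -18 (L(U) = -6*3 = -18)
w = -45382 (w = -45731 + 349 = -45382)
L(-1292) + √(-1165886 + 1/(-603950 + w)) = -18 + √(-1165886 + 1/(-603950 - 45382)) = -18 + √(-1165886 + 1/(-649332)) = -18 + √(-1165886 - 1/649332) = -18 + √(-757047088153/649332) = -18 + I*√13654858329015661/108222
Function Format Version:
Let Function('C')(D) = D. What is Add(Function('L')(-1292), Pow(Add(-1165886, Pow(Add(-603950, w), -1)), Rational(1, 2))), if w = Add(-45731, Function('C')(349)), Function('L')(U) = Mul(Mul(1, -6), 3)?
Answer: Add(-18, Mul(Rational(1, 108222), I, Pow(13654858329015661, Rational(1, 2)))) ≈ Add(-18.000, Mul(1079.8, I))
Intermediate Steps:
Function('L')(U) = -18 (Function('L')(U) = Mul(-6, 3) = -18)
w = -45382 (w = Add(-45731, 349) = -45382)
Add(Function('L')(-1292), Pow(Add(-1165886, Pow(Add(-603950, w), -1)), Rational(1, 2))) = Add(-18, Pow(Add(-1165886, Pow(Add(-603950, -45382), -1)), Rational(1, 2))) = Add(-18, Pow(Add(-1165886, Pow(-649332, -1)), Rational(1, 2))) = Add(-18, Pow(Add(-1165886, Rational(-1, 649332)), Rational(1, 2))) = Add(-18, Pow(Rational(-757047088153, 649332), Rational(1, 2))) = Add(-18, Mul(Rational(1, 108222), I, Pow(13654858329015661, Rational(1, 2))))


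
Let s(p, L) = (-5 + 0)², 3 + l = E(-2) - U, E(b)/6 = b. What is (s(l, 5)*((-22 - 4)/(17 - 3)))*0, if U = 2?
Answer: 0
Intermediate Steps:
E(b) = 6*b
l = -17 (l = -3 + (6*(-2) - 1*2) = -3 + (-12 - 2) = -3 - 14 = -17)
s(p, L) = 25 (s(p, L) = (-5)² = 25)
(s(l, 5)*((-22 - 4)/(17 - 3)))*0 = (25*((-22 - 4)/(17 - 3)))*0 = (25*(-26/14))*0 = (25*(-26*1/14))*0 = (25*(-13/7))*0 = -325/7*0 = 0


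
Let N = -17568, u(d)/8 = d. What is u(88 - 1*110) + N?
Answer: -17744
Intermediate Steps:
u(d) = 8*d
u(88 - 1*110) + N = 8*(88 - 1*110) - 17568 = 8*(88 - 110) - 17568 = 8*(-22) - 17568 = -176 - 17568 = -17744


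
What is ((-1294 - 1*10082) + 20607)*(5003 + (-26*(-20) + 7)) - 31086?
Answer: 51016344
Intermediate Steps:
((-1294 - 1*10082) + 20607)*(5003 + (-26*(-20) + 7)) - 31086 = ((-1294 - 10082) + 20607)*(5003 + (520 + 7)) - 31086 = (-11376 + 20607)*(5003 + 527) - 31086 = 9231*5530 - 31086 = 51047430 - 31086 = 51016344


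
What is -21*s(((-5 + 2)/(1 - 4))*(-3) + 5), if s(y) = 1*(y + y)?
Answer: -84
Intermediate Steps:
s(y) = 2*y (s(y) = 1*(2*y) = 2*y)
-21*s(((-5 + 2)/(1 - 4))*(-3) + 5) = -42*(((-5 + 2)/(1 - 4))*(-3) + 5) = -42*(-3/(-3)*(-3) + 5) = -42*(-3*(-⅓)*(-3) + 5) = -42*(1*(-3) + 5) = -42*(-3 + 5) = -42*2 = -21*4 = -84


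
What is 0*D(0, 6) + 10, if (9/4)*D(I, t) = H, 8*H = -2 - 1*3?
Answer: 10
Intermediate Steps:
H = -5/8 (H = (-2 - 1*3)/8 = (-2 - 3)/8 = (⅛)*(-5) = -5/8 ≈ -0.62500)
D(I, t) = -5/18 (D(I, t) = (4/9)*(-5/8) = -5/18)
0*D(0, 6) + 10 = 0*(-5/18) + 10 = 0 + 10 = 10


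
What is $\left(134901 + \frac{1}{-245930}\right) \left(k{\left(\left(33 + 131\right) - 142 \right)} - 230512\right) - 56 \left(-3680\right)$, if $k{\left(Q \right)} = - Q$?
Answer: $- \frac{3824096042389843}{122965} \approx -3.1099 \cdot 10^{10}$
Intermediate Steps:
$\left(134901 + \frac{1}{-245930}\right) \left(k{\left(\left(33 + 131\right) - 142 \right)} - 230512\right) - 56 \left(-3680\right) = \left(134901 + \frac{1}{-245930}\right) \left(- (\left(33 + 131\right) - 142) - 230512\right) - 56 \left(-3680\right) = \left(134901 - \frac{1}{245930}\right) \left(- (164 - 142) - 230512\right) - -206080 = \frac{33176202929 \left(\left(-1\right) 22 - 230512\right)}{245930} + 206080 = \frac{33176202929 \left(-22 - 230512\right)}{245930} + 206080 = \frac{33176202929}{245930} \left(-230534\right) + 206080 = - \frac{3824121383017043}{122965} + 206080 = - \frac{3824096042389843}{122965}$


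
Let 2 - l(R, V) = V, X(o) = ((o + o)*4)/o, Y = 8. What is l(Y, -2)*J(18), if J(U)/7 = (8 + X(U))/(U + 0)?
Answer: 224/9 ≈ 24.889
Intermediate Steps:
X(o) = 8 (X(o) = ((2*o)*4)/o = (8*o)/o = 8)
l(R, V) = 2 - V
J(U) = 112/U (J(U) = 7*((8 + 8)/(U + 0)) = 7*(16/U) = 112/U)
l(Y, -2)*J(18) = (2 - 1*(-2))*(112/18) = (2 + 2)*(112*(1/18)) = 4*(56/9) = 224/9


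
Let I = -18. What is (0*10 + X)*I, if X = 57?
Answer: -1026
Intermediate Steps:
(0*10 + X)*I = (0*10 + 57)*(-18) = (0 + 57)*(-18) = 57*(-18) = -1026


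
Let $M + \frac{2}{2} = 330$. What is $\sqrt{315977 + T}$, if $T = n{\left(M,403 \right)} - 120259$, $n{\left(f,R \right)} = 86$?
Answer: $42 \sqrt{111} \approx 442.5$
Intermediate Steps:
$M = 329$ ($M = -1 + 330 = 329$)
$T = -120173$ ($T = 86 - 120259 = -120173$)
$\sqrt{315977 + T} = \sqrt{315977 - 120173} = \sqrt{195804} = 42 \sqrt{111}$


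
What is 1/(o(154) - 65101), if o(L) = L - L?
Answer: -1/65101 ≈ -1.5361e-5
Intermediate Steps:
o(L) = 0
1/(o(154) - 65101) = 1/(0 - 65101) = 1/(-65101) = -1/65101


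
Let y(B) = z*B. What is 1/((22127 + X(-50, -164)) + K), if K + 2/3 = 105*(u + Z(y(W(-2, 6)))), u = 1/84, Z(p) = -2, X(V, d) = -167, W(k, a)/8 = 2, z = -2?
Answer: 12/261007 ≈ 4.5976e-5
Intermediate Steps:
W(k, a) = 16 (W(k, a) = 8*2 = 16)
y(B) = -2*B
u = 1/84 ≈ 0.011905
K = -2513/12 (K = -⅔ + 105*(1/84 - 2) = -⅔ + 105*(-167/84) = -⅔ - 835/4 = -2513/12 ≈ -209.42)
1/((22127 + X(-50, -164)) + K) = 1/((22127 - 167) - 2513/12) = 1/(21960 - 2513/12) = 1/(261007/12) = 12/261007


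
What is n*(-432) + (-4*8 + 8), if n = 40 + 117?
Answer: -67848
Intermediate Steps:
n = 157
n*(-432) + (-4*8 + 8) = 157*(-432) + (-4*8 + 8) = -67824 + (-32 + 8) = -67824 - 24 = -67848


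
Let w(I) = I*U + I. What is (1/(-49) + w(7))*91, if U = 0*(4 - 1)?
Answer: 4446/7 ≈ 635.14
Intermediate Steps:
U = 0 (U = 0*3 = 0)
w(I) = I (w(I) = I*0 + I = 0 + I = I)
(1/(-49) + w(7))*91 = (1/(-49) + 7)*91 = (-1/49 + 7)*91 = (342/49)*91 = 4446/7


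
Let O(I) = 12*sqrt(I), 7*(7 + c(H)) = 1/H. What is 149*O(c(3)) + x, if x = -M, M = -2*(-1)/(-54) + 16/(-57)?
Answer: 163/513 + 596*I*sqrt(3066)/7 ≈ 0.31774 + 4714.5*I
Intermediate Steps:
M = -163/513 (M = 2*(-1/54) + 16*(-1/57) = -1/27 - 16/57 = -163/513 ≈ -0.31774)
c(H) = -7 + 1/(7*H)
x = 163/513 (x = -1*(-163/513) = 163/513 ≈ 0.31774)
149*O(c(3)) + x = 149*(12*sqrt(-7 + (1/7)/3)) + 163/513 = 149*(12*sqrt(-7 + (1/7)*(1/3))) + 163/513 = 149*(12*sqrt(-7 + 1/21)) + 163/513 = 149*(12*sqrt(-146/21)) + 163/513 = 149*(12*(I*sqrt(3066)/21)) + 163/513 = 149*(4*I*sqrt(3066)/7) + 163/513 = 596*I*sqrt(3066)/7 + 163/513 = 163/513 + 596*I*sqrt(3066)/7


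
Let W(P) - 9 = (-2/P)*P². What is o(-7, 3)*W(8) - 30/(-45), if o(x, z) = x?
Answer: 149/3 ≈ 49.667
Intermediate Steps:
W(P) = 9 - 2*P (W(P) = 9 + (-2/P)*P² = 9 - 2*P)
o(-7, 3)*W(8) - 30/(-45) = -7*(9 - 2*8) - 30/(-45) = -7*(9 - 16) - 30*(-1/45) = -7*(-7) + ⅔ = 49 + ⅔ = 149/3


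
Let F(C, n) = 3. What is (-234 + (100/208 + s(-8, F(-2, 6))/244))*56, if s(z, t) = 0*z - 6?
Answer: -10371214/793 ≈ -13078.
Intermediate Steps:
s(z, t) = -6 (s(z, t) = 0 - 6 = -6)
(-234 + (100/208 + s(-8, F(-2, 6))/244))*56 = (-234 + (100/208 - 6/244))*56 = (-234 + (100*(1/208) - 6*1/244))*56 = (-234 + (25/52 - 3/122))*56 = (-234 + 1447/3172)*56 = -740801/3172*56 = -10371214/793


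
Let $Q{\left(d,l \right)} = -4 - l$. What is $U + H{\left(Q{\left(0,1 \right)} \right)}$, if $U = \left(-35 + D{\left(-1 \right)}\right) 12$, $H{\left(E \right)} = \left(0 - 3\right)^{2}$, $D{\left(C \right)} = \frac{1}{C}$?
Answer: $-423$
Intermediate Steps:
$H{\left(E \right)} = 9$ ($H{\left(E \right)} = \left(-3\right)^{2} = 9$)
$U = -432$ ($U = \left(-35 + \frac{1}{-1}\right) 12 = \left(-35 - 1\right) 12 = \left(-36\right) 12 = -432$)
$U + H{\left(Q{\left(0,1 \right)} \right)} = -432 + 9 = -423$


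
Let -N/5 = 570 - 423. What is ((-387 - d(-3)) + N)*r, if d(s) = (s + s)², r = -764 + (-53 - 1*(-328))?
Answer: 566262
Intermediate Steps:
r = -489 (r = -764 + (-53 + 328) = -764 + 275 = -489)
d(s) = 4*s² (d(s) = (2*s)² = 4*s²)
N = -735 (N = -5*(570 - 423) = -5*147 = -735)
((-387 - d(-3)) + N)*r = ((-387 - 4*(-3)²) - 735)*(-489) = ((-387 - 4*9) - 735)*(-489) = ((-387 - 1*36) - 735)*(-489) = ((-387 - 36) - 735)*(-489) = (-423 - 735)*(-489) = -1158*(-489) = 566262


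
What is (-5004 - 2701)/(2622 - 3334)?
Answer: 7705/712 ≈ 10.822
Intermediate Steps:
(-5004 - 2701)/(2622 - 3334) = -7705/(-712) = -7705*(-1/712) = 7705/712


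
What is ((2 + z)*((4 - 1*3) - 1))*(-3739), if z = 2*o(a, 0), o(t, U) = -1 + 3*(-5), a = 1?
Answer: 0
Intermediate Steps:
o(t, U) = -16 (o(t, U) = -1 - 15 = -16)
z = -32 (z = 2*(-16) = -32)
((2 + z)*((4 - 1*3) - 1))*(-3739) = ((2 - 32)*((4 - 1*3) - 1))*(-3739) = -30*((4 - 3) - 1)*(-3739) = -30*(1 - 1)*(-3739) = -30*0*(-3739) = 0*(-3739) = 0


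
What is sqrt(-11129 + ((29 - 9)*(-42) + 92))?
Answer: I*sqrt(11877) ≈ 108.98*I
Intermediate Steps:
sqrt(-11129 + ((29 - 9)*(-42) + 92)) = sqrt(-11129 + (20*(-42) + 92)) = sqrt(-11129 + (-840 + 92)) = sqrt(-11129 - 748) = sqrt(-11877) = I*sqrt(11877)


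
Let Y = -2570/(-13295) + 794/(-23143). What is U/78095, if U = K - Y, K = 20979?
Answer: 1290979910767/4805750523515 ≈ 0.26863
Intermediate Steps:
Y = 9784256/61537237 (Y = -2570*(-1/13295) + 794*(-1/23143) = 514/2659 - 794/23143 = 9784256/61537237 ≈ 0.15900)
U = 1290979910767/61537237 (U = 20979 - 1*9784256/61537237 = 20979 - 9784256/61537237 = 1290979910767/61537237 ≈ 20979.)
U/78095 = (1290979910767/61537237)/78095 = (1290979910767/61537237)*(1/78095) = 1290979910767/4805750523515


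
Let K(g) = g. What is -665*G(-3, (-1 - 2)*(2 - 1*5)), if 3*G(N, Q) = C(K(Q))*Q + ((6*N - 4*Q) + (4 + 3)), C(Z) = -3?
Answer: 49210/3 ≈ 16403.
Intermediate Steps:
G(N, Q) = 7/3 + 2*N - 7*Q/3 (G(N, Q) = (-3*Q + ((6*N - 4*Q) + (4 + 3)))/3 = (-3*Q + ((-4*Q + 6*N) + 7))/3 = (-3*Q + (7 - 4*Q + 6*N))/3 = (7 - 7*Q + 6*N)/3 = 7/3 + 2*N - 7*Q/3)
-665*G(-3, (-1 - 2)*(2 - 1*5)) = -665*(7/3 + 2*(-3) - 7*(-1 - 2)*(2 - 1*5)/3) = -665*(7/3 - 6 - (-7)*(2 - 5)) = -665*(7/3 - 6 - (-7)*(-3)) = -665*(7/3 - 6 - 7/3*9) = -665*(7/3 - 6 - 21) = -665*(-74/3) = 49210/3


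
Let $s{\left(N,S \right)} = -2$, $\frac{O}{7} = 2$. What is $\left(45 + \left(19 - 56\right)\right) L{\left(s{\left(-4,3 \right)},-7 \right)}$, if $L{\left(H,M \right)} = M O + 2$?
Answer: $-768$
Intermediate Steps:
$O = 14$ ($O = 7 \cdot 2 = 14$)
$L{\left(H,M \right)} = 2 + 14 M$ ($L{\left(H,M \right)} = M 14 + 2 = 14 M + 2 = 2 + 14 M$)
$\left(45 + \left(19 - 56\right)\right) L{\left(s{\left(-4,3 \right)},-7 \right)} = \left(45 + \left(19 - 56\right)\right) \left(2 + 14 \left(-7\right)\right) = \left(45 + \left(19 - 56\right)\right) \left(2 - 98\right) = \left(45 - 37\right) \left(-96\right) = 8 \left(-96\right) = -768$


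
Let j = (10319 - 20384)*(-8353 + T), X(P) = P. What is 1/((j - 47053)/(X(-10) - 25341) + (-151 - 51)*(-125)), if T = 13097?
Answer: 25351/687908163 ≈ 3.6852e-5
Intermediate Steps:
j = -47748360 (j = (10319 - 20384)*(-8353 + 13097) = -10065*4744 = -47748360)
1/((j - 47053)/(X(-10) - 25341) + (-151 - 51)*(-125)) = 1/((-47748360 - 47053)/(-10 - 25341) + (-151 - 51)*(-125)) = 1/(-47795413/(-25351) - 202*(-125)) = 1/(-47795413*(-1/25351) + 25250) = 1/(47795413/25351 + 25250) = 1/(687908163/25351) = 25351/687908163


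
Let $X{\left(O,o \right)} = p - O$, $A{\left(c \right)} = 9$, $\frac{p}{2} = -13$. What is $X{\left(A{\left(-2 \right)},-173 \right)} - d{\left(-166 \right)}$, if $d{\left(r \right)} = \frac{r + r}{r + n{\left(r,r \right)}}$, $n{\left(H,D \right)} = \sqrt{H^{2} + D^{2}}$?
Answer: $-33 + 2 \sqrt{2} \approx -30.172$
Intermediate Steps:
$p = -26$ ($p = 2 \left(-13\right) = -26$)
$X{\left(O,o \right)} = -26 - O$
$n{\left(H,D \right)} = \sqrt{D^{2} + H^{2}}$
$d{\left(r \right)} = \frac{2 r}{r + \sqrt{2} \sqrt{r^{2}}}$ ($d{\left(r \right)} = \frac{r + r}{r + \sqrt{r^{2} + r^{2}}} = \frac{2 r}{r + \sqrt{2 r^{2}}} = \frac{2 r}{r + \sqrt{2} \sqrt{r^{2}}}$)
$X{\left(A{\left(-2 \right)},-173 \right)} - d{\left(-166 \right)} = \left(-26 - 9\right) - 2 \left(-166\right) \frac{1}{-166 + \sqrt{2} \sqrt{\left(-166\right)^{2}}} = \left(-26 - 9\right) - 2 \left(-166\right) \frac{1}{-166 + \sqrt{2} \sqrt{27556}} = -35 - 2 \left(-166\right) \frac{1}{-166 + \sqrt{2} \cdot 166} = -35 - 2 \left(-166\right) \frac{1}{-166 + 166 \sqrt{2}} = -35 - - \frac{332}{-166 + 166 \sqrt{2}} = -35 + \frac{332}{-166 + 166 \sqrt{2}}$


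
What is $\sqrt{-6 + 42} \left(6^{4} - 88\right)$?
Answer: $7248$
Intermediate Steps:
$\sqrt{-6 + 42} \left(6^{4} - 88\right) = \sqrt{36} \left(1296 - 88\right) = 6 \cdot 1208 = 7248$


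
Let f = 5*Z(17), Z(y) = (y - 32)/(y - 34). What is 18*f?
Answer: 1350/17 ≈ 79.412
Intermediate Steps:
Z(y) = (-32 + y)/(-34 + y)
f = 75/17 (f = 5*((-32 + 17)/(-34 + 17)) = 5*(-15/(-17)) = 5*(-1/17*(-15)) = 5*(15/17) = 75/17 ≈ 4.4118)
18*f = 18*(75/17) = 1350/17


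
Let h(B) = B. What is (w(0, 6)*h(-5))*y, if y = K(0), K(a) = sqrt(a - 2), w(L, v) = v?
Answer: -30*I*sqrt(2) ≈ -42.426*I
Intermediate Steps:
K(a) = sqrt(-2 + a)
y = I*sqrt(2) (y = sqrt(-2 + 0) = sqrt(-2) = I*sqrt(2) ≈ 1.4142*I)
(w(0, 6)*h(-5))*y = (6*(-5))*(I*sqrt(2)) = -30*I*sqrt(2)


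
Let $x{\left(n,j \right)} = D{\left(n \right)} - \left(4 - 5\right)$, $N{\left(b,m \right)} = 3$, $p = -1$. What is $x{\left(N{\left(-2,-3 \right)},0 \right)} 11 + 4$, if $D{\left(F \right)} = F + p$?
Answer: $37$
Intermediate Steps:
$D{\left(F \right)} = -1 + F$ ($D{\left(F \right)} = F - 1 = -1 + F$)
$x{\left(n,j \right)} = n$ ($x{\left(n,j \right)} = \left(-1 + n\right) - \left(4 - 5\right) = \left(-1 + n\right) - -1 = \left(-1 + n\right) + 1 = n$)
$x{\left(N{\left(-2,-3 \right)},0 \right)} 11 + 4 = 3 \cdot 11 + 4 = 33 + 4 = 37$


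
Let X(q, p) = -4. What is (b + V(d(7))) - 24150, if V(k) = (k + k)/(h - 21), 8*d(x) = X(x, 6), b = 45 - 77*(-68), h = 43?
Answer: -415119/22 ≈ -18869.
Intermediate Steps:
b = 5281 (b = 45 + 5236 = 5281)
d(x) = -½ (d(x) = (⅛)*(-4) = -½)
V(k) = k/11 (V(k) = (k + k)/(43 - 21) = (2*k)/22 = (2*k)*(1/22) = k/11)
(b + V(d(7))) - 24150 = (5281 + (1/11)*(-½)) - 24150 = (5281 - 1/22) - 24150 = 116181/22 - 24150 = -415119/22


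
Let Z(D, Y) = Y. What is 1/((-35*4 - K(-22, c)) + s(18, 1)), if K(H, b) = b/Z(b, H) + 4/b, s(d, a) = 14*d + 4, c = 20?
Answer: 55/6419 ≈ 0.0085683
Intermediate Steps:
s(d, a) = 4 + 14*d
K(H, b) = 4/b + b/H (K(H, b) = b/H + 4/b = 4/b + b/H)
1/((-35*4 - K(-22, c)) + s(18, 1)) = 1/((-35*4 - (4/20 + 20/(-22))) + (4 + 14*18)) = 1/((-140 - (4*(1/20) + 20*(-1/22))) + (4 + 252)) = 1/((-140 - (1/5 - 10/11)) + 256) = 1/((-140 - 1*(-39/55)) + 256) = 1/((-140 + 39/55) + 256) = 1/(-7661/55 + 256) = 1/(6419/55) = 55/6419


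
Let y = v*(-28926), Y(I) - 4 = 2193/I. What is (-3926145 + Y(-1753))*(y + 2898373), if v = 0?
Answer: -19948131489375518/1753 ≈ -1.1379e+13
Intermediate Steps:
Y(I) = 4 + 2193/I
y = 0 (y = 0*(-28926) = 0)
(-3926145 + Y(-1753))*(y + 2898373) = (-3926145 + (4 + 2193/(-1753)))*(0 + 2898373) = (-3926145 + (4 + 2193*(-1/1753)))*2898373 = (-3926145 + (4 - 2193/1753))*2898373 = (-3926145 + 4819/1753)*2898373 = -6882527366/1753*2898373 = -19948131489375518/1753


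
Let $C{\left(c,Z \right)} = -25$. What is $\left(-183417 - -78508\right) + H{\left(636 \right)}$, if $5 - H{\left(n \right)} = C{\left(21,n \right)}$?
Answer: $-104879$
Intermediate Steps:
$H{\left(n \right)} = 30$ ($H{\left(n \right)} = 5 - -25 = 5 + 25 = 30$)
$\left(-183417 - -78508\right) + H{\left(636 \right)} = \left(-183417 - -78508\right) + 30 = \left(-183417 + 78508\right) + 30 = -104909 + 30 = -104879$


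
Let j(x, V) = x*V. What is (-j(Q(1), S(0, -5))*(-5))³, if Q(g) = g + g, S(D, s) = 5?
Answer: 125000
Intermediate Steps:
Q(g) = 2*g
j(x, V) = V*x
(-j(Q(1), S(0, -5))*(-5))³ = (-5*2*1*(-5))³ = (-5*2*(-5))³ = (-1*10*(-5))³ = (-10*(-5))³ = 50³ = 125000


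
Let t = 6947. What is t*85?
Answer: 590495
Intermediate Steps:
t*85 = 6947*85 = 590495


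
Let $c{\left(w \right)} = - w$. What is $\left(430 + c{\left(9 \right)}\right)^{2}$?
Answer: $177241$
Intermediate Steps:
$\left(430 + c{\left(9 \right)}\right)^{2} = \left(430 - 9\right)^{2} = 421^{2} = 177241$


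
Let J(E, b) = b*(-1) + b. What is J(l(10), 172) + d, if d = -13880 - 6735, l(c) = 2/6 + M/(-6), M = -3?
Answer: -20615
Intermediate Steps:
l(c) = 5/6 (l(c) = 2/6 - 3/(-6) = 2*(1/6) - 3*(-1/6) = 1/3 + 1/2 = 5/6)
d = -20615
J(E, b) = 0 (J(E, b) = -b + b = 0)
J(l(10), 172) + d = 0 - 20615 = -20615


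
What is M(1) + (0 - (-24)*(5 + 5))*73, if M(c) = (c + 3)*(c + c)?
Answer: 17528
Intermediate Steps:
M(c) = 2*c*(3 + c) (M(c) = (3 + c)*(2*c) = 2*c*(3 + c))
M(1) + (0 - (-24)*(5 + 5))*73 = 2*1*(3 + 1) + (0 - (-24)*(5 + 5))*73 = 2*1*4 + (0 - (-24)*10)*73 = 8 + (0 - 6*(-40))*73 = 8 + (0 + 240)*73 = 8 + 240*73 = 8 + 17520 = 17528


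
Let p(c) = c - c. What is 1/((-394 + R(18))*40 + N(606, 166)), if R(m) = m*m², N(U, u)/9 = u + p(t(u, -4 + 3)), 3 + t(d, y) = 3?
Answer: 1/219014 ≈ 4.5659e-6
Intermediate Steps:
t(d, y) = 0 (t(d, y) = -3 + 3 = 0)
p(c) = 0
N(U, u) = 9*u (N(U, u) = 9*(u + 0) = 9*u)
R(m) = m³
1/((-394 + R(18))*40 + N(606, 166)) = 1/((-394 + 18³)*40 + 9*166) = 1/((-394 + 5832)*40 + 1494) = 1/(5438*40 + 1494) = 1/(217520 + 1494) = 1/219014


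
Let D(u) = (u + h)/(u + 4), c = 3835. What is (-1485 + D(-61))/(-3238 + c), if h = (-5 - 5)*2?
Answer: -9396/3781 ≈ -2.4851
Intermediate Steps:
h = -20 (h = -10*2 = -20)
D(u) = (-20 + u)/(4 + u) (D(u) = (u - 20)/(u + 4) = (-20 + u)/(4 + u))
(-1485 + D(-61))/(-3238 + c) = (-1485 + (-20 - 61)/(4 - 61))/(-3238 + 3835) = (-1485 - 81/(-57))/597 = (-1485 - 1/57*(-81))*(1/597) = (-1485 + 27/19)*(1/597) = -28188/19*1/597 = -9396/3781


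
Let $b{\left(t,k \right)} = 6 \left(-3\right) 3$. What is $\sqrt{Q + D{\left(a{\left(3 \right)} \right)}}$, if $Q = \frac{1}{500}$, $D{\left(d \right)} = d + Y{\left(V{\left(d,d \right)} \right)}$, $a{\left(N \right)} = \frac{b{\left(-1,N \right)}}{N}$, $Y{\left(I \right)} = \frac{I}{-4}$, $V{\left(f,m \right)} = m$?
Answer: $\frac{i \sqrt{33745}}{50} \approx 3.674 i$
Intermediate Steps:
$b{\left(t,k \right)} = -54$ ($b{\left(t,k \right)} = \left(-18\right) 3 = -54$)
$Y{\left(I \right)} = - \frac{I}{4}$ ($Y{\left(I \right)} = I \left(- \frac{1}{4}\right) = - \frac{I}{4}$)
$a{\left(N \right)} = - \frac{54}{N}$
$D{\left(d \right)} = \frac{3 d}{4}$ ($D{\left(d \right)} = d - \frac{d}{4} = \frac{3 d}{4}$)
$Q = \frac{1}{500} \approx 0.002$
$\sqrt{Q + D{\left(a{\left(3 \right)} \right)}} = \sqrt{\frac{1}{500} + \frac{3 \left(- \frac{54}{3}\right)}{4}} = \sqrt{\frac{1}{500} + \frac{3 \left(\left(-54\right) \frac{1}{3}\right)}{4}} = \sqrt{\frac{1}{500} + \frac{3}{4} \left(-18\right)} = \sqrt{\frac{1}{500} - \frac{27}{2}} = \sqrt{- \frac{6749}{500}} = \frac{i \sqrt{33745}}{50}$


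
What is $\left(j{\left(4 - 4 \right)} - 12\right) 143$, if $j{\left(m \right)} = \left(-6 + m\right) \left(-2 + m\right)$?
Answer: $0$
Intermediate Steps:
$\left(j{\left(4 - 4 \right)} - 12\right) 143 = \left(\left(12 + \left(4 - 4\right)^{2} - 8 \left(4 - 4\right)\right) - 12\right) 143 = \left(\left(12 + 0^{2} - 0\right) - 12\right) 143 = \left(\left(12 + 0 + 0\right) - 12\right) 143 = \left(12 - 12\right) 143 = 0 \cdot 143 = 0$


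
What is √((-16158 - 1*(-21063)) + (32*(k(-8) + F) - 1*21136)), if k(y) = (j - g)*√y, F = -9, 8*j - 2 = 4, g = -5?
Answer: √(-16519 + 368*I*√2) ≈ 2.024 + 128.54*I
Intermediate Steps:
j = ¾ (j = ¼ + (⅛)*4 = ¼ + ½ = ¾ ≈ 0.75000)
k(y) = 23*√y/4 (k(y) = (¾ - 1*(-5))*√y = (¾ + 5)*√y = 23*√y/4)
√((-16158 - 1*(-21063)) + (32*(k(-8) + F) - 1*21136)) = √((-16158 - 1*(-21063)) + (32*(23*√(-8)/4 - 9) - 1*21136)) = √((-16158 + 21063) + (32*(23*(2*I*√2)/4 - 9) - 21136)) = √(4905 + (32*(23*I*√2/2 - 9) - 21136)) = √(4905 + (32*(-9 + 23*I*√2/2) - 21136)) = √(4905 + ((-288 + 368*I*√2) - 21136)) = √(4905 + (-21424 + 368*I*√2)) = √(-16519 + 368*I*√2)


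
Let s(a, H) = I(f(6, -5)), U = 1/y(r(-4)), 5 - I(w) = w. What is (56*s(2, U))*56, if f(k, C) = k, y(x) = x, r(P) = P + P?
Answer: -3136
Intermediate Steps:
r(P) = 2*P
I(w) = 5 - w
U = -⅛ (U = 1/(2*(-4)) = 1/(-8) = -⅛ ≈ -0.12500)
s(a, H) = -1 (s(a, H) = 5 - 1*6 = 5 - 6 = -1)
(56*s(2, U))*56 = (56*(-1))*56 = -56*56 = -3136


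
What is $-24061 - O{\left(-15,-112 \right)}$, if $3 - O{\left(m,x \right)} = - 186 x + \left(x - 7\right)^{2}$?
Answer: $10929$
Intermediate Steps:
$O{\left(m,x \right)} = 3 - \left(-7 + x\right)^{2} + 186 x$ ($O{\left(m,x \right)} = 3 - \left(- 186 x + \left(x - 7\right)^{2}\right) = 3 - \left(- 186 x + \left(-7 + x\right)^{2}\right) = 3 - \left(\left(-7 + x\right)^{2} - 186 x\right) = 3 + \left(- \left(-7 + x\right)^{2} + 186 x\right) = 3 - \left(-7 + x\right)^{2} + 186 x$)
$-24061 - O{\left(-15,-112 \right)} = -24061 - \left(-46 - \left(-112\right)^{2} + 200 \left(-112\right)\right) = -24061 - \left(-46 - 12544 - 22400\right) = -24061 - -34990 = -24061 + 34990 = 10929$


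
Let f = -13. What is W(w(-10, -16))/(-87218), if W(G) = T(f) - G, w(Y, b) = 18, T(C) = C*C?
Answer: -151/87218 ≈ -0.0017313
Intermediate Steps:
T(C) = C²
W(G) = 169 - G (W(G) = (-13)² - G = 169 - G)
W(w(-10, -16))/(-87218) = (169 - 1*18)/(-87218) = (169 - 18)*(-1/87218) = 151*(-1/87218) = -151/87218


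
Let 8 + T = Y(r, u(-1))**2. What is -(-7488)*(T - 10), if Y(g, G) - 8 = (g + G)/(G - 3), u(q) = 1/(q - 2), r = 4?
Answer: 5542992/25 ≈ 2.2172e+5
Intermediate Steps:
u(q) = 1/(-2 + q)
Y(g, G) = 8 + (G + g)/(-3 + G) (Y(g, G) = 8 + (g + G)/(G - 3) = 8 + (G + g)/(-3 + G))
T = 3961/100 (T = -8 + ((-24 + 4 + 9/(-2 - 1))/(-3 + 1/(-2 - 1)))**2 = -8 + ((-24 + 4 + 9/(-3))/(-3 + 1/(-3)))**2 = -8 + ((-24 + 4 + 9*(-1/3))/(-3 - 1/3))**2 = -8 + ((-24 + 4 - 3)/(-10/3))**2 = -8 + (-3/10*(-23))**2 = -8 + (69/10)**2 = -8 + 4761/100 = 3961/100 ≈ 39.610)
-(-7488)*(T - 10) = -(-7488)*(3961/100 - 10) = -(-7488)*2961/100 = -312*(-17766/25) = 5542992/25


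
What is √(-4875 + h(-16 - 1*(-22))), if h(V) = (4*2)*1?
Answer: I*√4867 ≈ 69.764*I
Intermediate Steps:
h(V) = 8 (h(V) = 8*1 = 8)
√(-4875 + h(-16 - 1*(-22))) = √(-4875 + 8) = √(-4867) = I*√4867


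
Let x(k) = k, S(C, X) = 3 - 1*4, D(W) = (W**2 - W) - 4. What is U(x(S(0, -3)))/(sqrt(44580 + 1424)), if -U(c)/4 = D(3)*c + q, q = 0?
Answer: 4*sqrt(11501)/11501 ≈ 0.037299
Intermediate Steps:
D(W) = -4 + W**2 - W
S(C, X) = -1 (S(C, X) = 3 - 4 = -1)
U(c) = -8*c (U(c) = -4*((-4 + 3**2 - 1*3)*c + 0) = -4*((-4 + 9 - 3)*c + 0) = -4*(2*c + 0) = -8*c)
U(x(S(0, -3)))/(sqrt(44580 + 1424)) = (-8*(-1))/(sqrt(44580 + 1424)) = 8/(sqrt(46004)) = 8/((2*sqrt(11501))) = 8*(sqrt(11501)/23002) = 4*sqrt(11501)/11501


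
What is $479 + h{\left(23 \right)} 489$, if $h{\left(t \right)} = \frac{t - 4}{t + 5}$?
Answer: $\frac{22703}{28} \approx 810.82$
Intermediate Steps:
$h{\left(t \right)} = \frac{-4 + t}{5 + t}$
$479 + h{\left(23 \right)} 489 = 479 + \frac{-4 + 23}{5 + 23} \cdot 489 = 479 + \frac{1}{28} \cdot 19 \cdot 489 = 479 + \frac{19}{28} \cdot 489 = 479 + \frac{9291}{28} = \frac{22703}{28}$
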